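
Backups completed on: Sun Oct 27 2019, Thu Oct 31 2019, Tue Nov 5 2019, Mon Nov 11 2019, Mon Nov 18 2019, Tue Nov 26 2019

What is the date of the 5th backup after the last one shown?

Mon Jan 20 2020

Intervals are 4, 5, 6, 7, 8 days — an arithmetic progression with common difference 1.
Next gap: 9 days. Tue Nov 26 2019 + 9 days = Thu Dec 5 2019.
Next gap: 10 days. Thu Dec 5 2019 + 10 days = Sun Dec 15 2019.
Next gap: 11 days. Sun Dec 15 2019 + 11 days = Thu Dec 26 2019.
Next gap: 12 days. Thu Dec 26 2019 + 12 days = Tue Jan 7 2020.
Next gap: 13 days. Tue Jan 7 2020 + 13 days = Mon Jan 20 2020.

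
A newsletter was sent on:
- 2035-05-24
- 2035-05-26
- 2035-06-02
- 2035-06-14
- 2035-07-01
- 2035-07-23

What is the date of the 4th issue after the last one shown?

2035-12-08

The spacing grows by 5 each time: 2, 7, 12, 17, 22 days.
Next gap: 27 days. 2035-07-23 + 27 days = 2035-08-19.
Next gap: 32 days. 2035-08-19 + 32 days = 2035-09-20.
Next gap: 37 days. 2035-09-20 + 37 days = 2035-10-27.
Next gap: 42 days. 2035-10-27 + 42 days = 2035-12-08.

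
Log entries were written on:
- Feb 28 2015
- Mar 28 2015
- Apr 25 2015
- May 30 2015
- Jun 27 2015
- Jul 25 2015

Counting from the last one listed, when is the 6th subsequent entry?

These are Saturdays with 28, 28, 35, 28, 28-day gaps.
Each is the final Saturday of its month — May 30 2015 is past the 28th, so '4th Saturday' doesn't fit.
Last Saturday of August 2015: Aug 29 2015.
Last Saturday of September 2015: Sep 26 2015.
October 2015 ends with Saturday Oct 31 2015.
November 2015 ends with Saturday Nov 28 2015.
December 2015 ends with Saturday Dec 26 2015.
Last Saturday of January 2016: Jan 30 2016.

Jan 30 2016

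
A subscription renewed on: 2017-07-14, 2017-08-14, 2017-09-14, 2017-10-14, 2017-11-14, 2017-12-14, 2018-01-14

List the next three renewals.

2018-02-14, 2018-03-14, 2018-04-14

Gaps: 31, 31, 30, 31, 30, 31 days — not constant. Every event is on the 14th of the month.
Pattern: the 14th of each month.
February 2018: 2018-02-14.
March 2018: 2018-03-14.
Next: April 2018 → 2018-04-14.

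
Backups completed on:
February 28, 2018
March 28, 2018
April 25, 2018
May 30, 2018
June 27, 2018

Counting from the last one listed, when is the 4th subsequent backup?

Every date is a Wednesday; gaps 28, 28, 35, 28 days.
Each is the last Wednesday of its month (at least one falls on the 29th or later, ruling out '4th Wednesday').
July 2018 ends with Wednesday July 25, 2018.
August 2018 ends with Wednesday August 29, 2018.
September 2018 ends with Wednesday September 26, 2018.
October 2018 ends with Wednesday October 31, 2018.

October 31, 2018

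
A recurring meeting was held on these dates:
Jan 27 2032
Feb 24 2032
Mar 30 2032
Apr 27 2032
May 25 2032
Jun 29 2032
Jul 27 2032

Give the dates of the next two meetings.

These are Tuesdays with 28, 35, 28, 28, 35, 28-day gaps.
Each is the final Tuesday of its month — Mar 30 2032 is past the 28th, so '4th Tuesday' doesn't fit.
Last Tuesday of August 2032: Aug 31 2032.
September 2032 ends with Tuesday Sep 28 2032.

Aug 31 2032, Sep 28 2032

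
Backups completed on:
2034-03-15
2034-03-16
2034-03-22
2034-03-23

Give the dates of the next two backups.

2034-03-29, 2034-03-30

Gaps: 1, 6, 1 days — not constant, but cyclic with period 2.
The events fall on every Wednesday and Thursday.
The following Wednesday is 2034-03-29.
The following Thursday is 2034-03-30.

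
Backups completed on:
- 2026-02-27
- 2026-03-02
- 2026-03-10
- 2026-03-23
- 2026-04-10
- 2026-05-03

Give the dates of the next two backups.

Gaps: 3, 8, 13, 18, 23 days — each gap is 5 larger than the previous one.
Next gap: 28 days. 2026-05-03 + 28 days = 2026-05-31.
Next gap: 33 days. 2026-05-31 + 33 days = 2026-07-03.

2026-05-31, 2026-07-03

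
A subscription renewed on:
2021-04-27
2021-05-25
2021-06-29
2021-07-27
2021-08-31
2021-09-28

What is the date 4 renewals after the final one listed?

These are Tuesdays with 28, 35, 28, 35, 28-day gaps.
Each is the final Tuesday of its month — 2021-06-29 is past the 28th, so '4th Tuesday' doesn't fit.
October 2021 ends with Tuesday 2021-10-26.
Last Tuesday of November 2021: 2021-11-30.
Last Tuesday of December 2021: 2021-12-28.
Last Tuesday of January 2022: 2022-01-25.

2022-01-25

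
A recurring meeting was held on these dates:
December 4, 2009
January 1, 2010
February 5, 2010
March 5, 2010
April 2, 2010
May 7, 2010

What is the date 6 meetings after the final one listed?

These are Fridays at 28- or 35-day spacing (28, 35, 28, 28, 35).
The pattern: 1st Friday of the month.
June 2010 — 1st Friday is June 4, 2010.
1st Friday of July 2010: July 2, 2010.
1st Friday of August 2010: August 6, 2010.
1st Friday of September 2010: September 3, 2010.
October 2010 — 1st Friday is October 1, 2010.
November 2010 — 1st Friday is November 5, 2010.

November 5, 2010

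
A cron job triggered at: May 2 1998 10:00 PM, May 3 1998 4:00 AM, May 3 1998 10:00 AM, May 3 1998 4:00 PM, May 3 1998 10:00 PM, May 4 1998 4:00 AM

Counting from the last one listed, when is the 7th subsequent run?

May 5 1998 10:00 PM

Spacing: 6, 6, 6, 6, 6 h — constant 6 h.
May 4 1998 4:00 AM + 6 h = May 4 1998 10:00 AM.
May 4 1998 10:00 AM + 6 h = May 4 1998 4:00 PM.
May 4 1998 4:00 PM + 6 h = May 4 1998 10:00 PM.
May 4 1998 10:00 PM + 6 h = May 5 1998 4:00 AM.
May 5 1998 4:00 AM + 6 h = May 5 1998 10:00 AM.
May 5 1998 10:00 AM + 6 h = May 5 1998 4:00 PM.
May 5 1998 4:00 PM + 6 h = May 5 1998 10:00 PM.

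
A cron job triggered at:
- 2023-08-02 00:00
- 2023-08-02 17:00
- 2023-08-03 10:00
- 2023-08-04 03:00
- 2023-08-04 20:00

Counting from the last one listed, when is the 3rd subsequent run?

Gaps: 17, 17, 17, 17 hours — each event is 17 hours after the previous one.
2023-08-04 20:00 + 17 h = 2023-08-05 13:00.
2023-08-05 13:00 + 17 h = 2023-08-06 06:00.
2023-08-06 06:00 + 17 h = 2023-08-06 23:00.

2023-08-06 23:00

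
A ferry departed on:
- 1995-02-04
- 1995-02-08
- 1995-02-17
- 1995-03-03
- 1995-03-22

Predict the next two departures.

1995-04-15, 1995-05-14

Intervals are 4, 9, 14, 19 days — an arithmetic progression with common difference 5.
Next gap: 24 days. 1995-03-22 + 24 days = 1995-04-15.
Next gap: 29 days. 1995-04-15 + 29 days = 1995-05-14.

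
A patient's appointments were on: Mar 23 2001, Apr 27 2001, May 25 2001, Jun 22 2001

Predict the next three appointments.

Gaps: 35, 28, 28 days — a mix of 28 and 35. Every date is a Friday.
Each is the 4th Friday of its month.
July 2001 — 4th Friday is Jul 27 2001.
August 2001 — 4th Friday is Aug 24 2001.
4th Friday of September 2001: Sep 28 2001.

Jul 27 2001, Aug 24 2001, Sep 28 2001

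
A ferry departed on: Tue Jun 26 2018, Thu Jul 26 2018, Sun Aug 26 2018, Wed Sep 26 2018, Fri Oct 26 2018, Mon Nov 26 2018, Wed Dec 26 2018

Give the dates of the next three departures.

Sat Jan 26 2019, Tue Feb 26 2019, Tue Mar 26 2019

Gaps: 30, 31, 31, 30, 31, 30 days — not constant. Every event is on the 26th of the month.
Pattern: the 26th of each month.
Next: January 2019 → Sat Jan 26 2019.
Next: February 2019 → Tue Feb 26 2019.
Next: March 2019 → Tue Mar 26 2019.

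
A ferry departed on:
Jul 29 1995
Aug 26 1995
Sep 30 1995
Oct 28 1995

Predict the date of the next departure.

Nov 25 1995

These are Saturdays with 28, 35, 28-day gaps.
Each is the final Saturday of its month — Jul 29 1995 is past the 28th, so '4th Saturday' doesn't fit.
Last Saturday of November 1995: Nov 25 1995.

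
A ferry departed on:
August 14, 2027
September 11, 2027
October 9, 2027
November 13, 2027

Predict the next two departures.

These are Saturdays at 28- or 35-day spacing (28, 28, 35).
The pattern: 2nd Saturday of the month.
2nd Saturday of December 2027: December 11, 2027.
January 2028 — 2nd Saturday is January 8, 2028.

December 11, 2027; January 8, 2028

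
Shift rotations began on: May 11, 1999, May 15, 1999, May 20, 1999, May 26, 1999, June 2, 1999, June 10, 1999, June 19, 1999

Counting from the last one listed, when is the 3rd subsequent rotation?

July 22, 1999

Gaps: 4, 5, 6, 7, 8, 9 days — each gap is 1 larger than the previous one.
Next gap: 10 days. June 19, 1999 + 10 days = June 29, 1999.
Next gap: 11 days. June 29, 1999 + 11 days = July 10, 1999.
Next gap: 12 days. July 10, 1999 + 12 days = July 22, 1999.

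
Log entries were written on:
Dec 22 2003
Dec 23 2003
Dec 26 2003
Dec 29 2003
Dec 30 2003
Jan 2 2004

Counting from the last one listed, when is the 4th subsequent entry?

Jan 12 2004

The gap pattern 1, 3, 3, 1, 3 repeats every 3 events.
These are the Mondays, Tuesdays and Fridays of each week.
The following Monday is Jan 5 2004.
Next Tuesday: Jan 6 2004.
The following Friday is Jan 9 2004.
The following Monday is Jan 12 2004.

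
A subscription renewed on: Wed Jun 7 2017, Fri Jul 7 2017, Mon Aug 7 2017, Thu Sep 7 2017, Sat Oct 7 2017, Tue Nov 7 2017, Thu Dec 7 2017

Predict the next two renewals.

Sun Jan 7 2018, Wed Feb 7 2018

Each date is the 7th; the gaps (30, 31, 31, 30, 31, 30) track the month lengths.
The rule is the 7th of each month.
January 2018: Sun Jan 7 2018.
February 2018: Wed Feb 7 2018.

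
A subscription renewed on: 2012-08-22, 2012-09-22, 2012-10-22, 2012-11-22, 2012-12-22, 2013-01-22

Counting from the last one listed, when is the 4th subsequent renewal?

2013-05-22

Each date is the 22nd; the gaps (31, 30, 31, 30, 31) track the month lengths.
The rule is the 22nd of each month.
February 2013: 2013-02-22.
Next: March 2013 → 2013-03-22.
April 2013: 2013-04-22.
May 2013: 2013-05-22.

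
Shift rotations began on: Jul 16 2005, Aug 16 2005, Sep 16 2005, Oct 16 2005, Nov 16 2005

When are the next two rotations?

Dec 16 2005, Jan 16 2006

The day-of-month is always 16 (31, 31, 30, 31 days between events).
So this recurs on the 16th of each month.
Next: December 2005 → Dec 16 2005.
January 2006: Jan 16 2006.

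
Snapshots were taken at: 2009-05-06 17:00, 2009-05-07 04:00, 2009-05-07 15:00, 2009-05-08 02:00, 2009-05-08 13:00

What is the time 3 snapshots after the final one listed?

2009-05-09 22:00

Spacing: 11, 11, 11, 11 h — constant 11 h.
2009-05-08 13:00 + 11 h = 2009-05-09 00:00.
2009-05-09 00:00 + 11 h = 2009-05-09 11:00.
2009-05-09 11:00 + 11 h = 2009-05-09 22:00.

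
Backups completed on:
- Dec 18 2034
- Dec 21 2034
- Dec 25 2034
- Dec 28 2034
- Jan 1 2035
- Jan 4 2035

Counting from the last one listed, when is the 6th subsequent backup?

Jan 25 2035

Gaps: 3, 4, 3, 4, 3 days — not constant, but cyclic with period 2.
The events fall on every Monday and Thursday.
Next Monday: Jan 8 2035.
The following Thursday is Jan 11 2035.
The following Monday is Jan 15 2035.
Next Thursday: Jan 18 2035.
Next Monday: Jan 22 2035.
Next Thursday: Jan 25 2035.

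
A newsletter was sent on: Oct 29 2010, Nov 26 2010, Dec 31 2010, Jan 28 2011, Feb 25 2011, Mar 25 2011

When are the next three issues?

Apr 29 2011, May 27 2011, Jun 24 2011

Every date is a Friday; gaps 28, 35, 28, 28, 28 days.
Each is the last Friday of its month (at least one falls on the 29th or later, ruling out '4th Friday').
April 2011 ends with Friday Apr 29 2011.
Last Friday of May 2011: May 27 2011.
Last Friday of June 2011: Jun 24 2011.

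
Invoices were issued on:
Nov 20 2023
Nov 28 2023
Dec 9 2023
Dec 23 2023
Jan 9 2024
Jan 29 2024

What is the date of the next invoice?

Gaps: 8, 11, 14, 17, 20 days — each gap is 3 larger than the previous one.
Next gap: 23 days. Jan 29 2024 + 23 days = Feb 21 2024.

Feb 21 2024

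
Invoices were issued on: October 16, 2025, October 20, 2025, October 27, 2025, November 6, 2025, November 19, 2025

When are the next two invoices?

Intervals are 4, 7, 10, 13 days — an arithmetic progression with common difference 3.
Next gap: 16 days. November 19, 2025 + 16 days = December 5, 2025.
Next gap: 19 days. December 5, 2025 + 19 days = December 24, 2025.

December 5, 2025; December 24, 2025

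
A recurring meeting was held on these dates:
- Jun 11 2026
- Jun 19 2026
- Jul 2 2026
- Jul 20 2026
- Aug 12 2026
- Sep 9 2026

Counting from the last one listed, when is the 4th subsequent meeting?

Feb 18 2027

The spacing grows by 5 each time: 8, 13, 18, 23, 28 days.
Next gap: 33 days. Sep 9 2026 + 33 days = Oct 12 2026.
Next gap: 38 days. Oct 12 2026 + 38 days = Nov 19 2026.
Next gap: 43 days. Nov 19 2026 + 43 days = Jan 1 2027.
Next gap: 48 days. Jan 1 2027 + 48 days = Feb 18 2027.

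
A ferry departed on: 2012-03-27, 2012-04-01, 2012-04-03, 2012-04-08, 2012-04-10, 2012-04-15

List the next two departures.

2012-04-17, 2012-04-22

The gap pattern 5, 2, 5, 2, 5 repeats every 2 events.
These are the Tuesdays and Sundays of each week.
Next Tuesday: 2012-04-17.
Next Sunday: 2012-04-22.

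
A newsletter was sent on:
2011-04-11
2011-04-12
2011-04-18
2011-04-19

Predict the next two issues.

2011-04-25, 2011-04-26

The gap pattern 1, 6, 1 repeats every 2 events.
These are the Mondays and Tuesdays of each week.
The following Monday is 2011-04-25.
The following Tuesday is 2011-04-26.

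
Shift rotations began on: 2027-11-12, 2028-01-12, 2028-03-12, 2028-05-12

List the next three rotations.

2028-07-12, 2028-09-12, 2028-11-12

The day-of-month is always 12 (61, 60, 61 days between events).
So this recurs on the 12th of every 2 months.
July 2028: 2028-07-12.
Next: September 2028 → 2028-09-12.
Next: November 2028 → 2028-11-12.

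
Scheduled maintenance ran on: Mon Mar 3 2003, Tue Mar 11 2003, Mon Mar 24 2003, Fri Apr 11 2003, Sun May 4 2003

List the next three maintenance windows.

Sun Jun 1 2003, Fri Jul 4 2003, Mon Aug 11 2003

The spacing grows by 5 each time: 8, 13, 18, 23 days.
Next gap: 28 days. Sun May 4 2003 + 28 days = Sun Jun 1 2003.
Next gap: 33 days. Sun Jun 1 2003 + 33 days = Fri Jul 4 2003.
Next gap: 38 days. Fri Jul 4 2003 + 38 days = Mon Aug 11 2003.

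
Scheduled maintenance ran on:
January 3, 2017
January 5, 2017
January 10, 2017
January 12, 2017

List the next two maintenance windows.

The gap pattern 2, 5, 2 repeats every 2 events.
These are the Tuesdays and Thursdays of each week.
Next Tuesday: January 17, 2017.
The following Thursday is January 19, 2017.

January 17, 2017; January 19, 2017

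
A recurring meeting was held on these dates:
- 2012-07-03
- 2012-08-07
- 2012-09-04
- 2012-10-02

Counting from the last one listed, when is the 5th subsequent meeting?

These are Tuesdays at 28- or 35-day spacing (35, 28, 28).
The pattern: 1st Tuesday of the month.
1st Tuesday of November 2012: 2012-11-06.
1st Tuesday of December 2012: 2012-12-04.
January 2013 — 1st Tuesday is 2013-01-01.
February 2013 — 1st Tuesday is 2013-02-05.
March 2013 — 1st Tuesday is 2013-03-05.

2013-03-05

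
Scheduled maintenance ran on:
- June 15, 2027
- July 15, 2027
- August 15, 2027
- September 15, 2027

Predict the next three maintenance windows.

October 15, 2027; November 15, 2027; December 15, 2027

Each date is the 15th; the gaps (30, 31, 31) track the month lengths.
The rule is the 15th of each month.
Next: October 2027 → October 15, 2027.
Next: November 2027 → November 15, 2027.
December 2027: December 15, 2027.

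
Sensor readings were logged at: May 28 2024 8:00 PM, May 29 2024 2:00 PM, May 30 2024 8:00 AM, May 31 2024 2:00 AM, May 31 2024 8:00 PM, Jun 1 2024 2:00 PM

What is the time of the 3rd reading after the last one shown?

Gaps: 18, 18, 18, 18, 18 hours — each event is 18 hours after the previous one.
Jun 1 2024 2:00 PM + 18 h = Jun 2 2024 8:00 AM.
Jun 2 2024 8:00 AM + 18 h = Jun 3 2024 2:00 AM.
Jun 3 2024 2:00 AM + 18 h = Jun 3 2024 8:00 PM.

Jun 3 2024 8:00 PM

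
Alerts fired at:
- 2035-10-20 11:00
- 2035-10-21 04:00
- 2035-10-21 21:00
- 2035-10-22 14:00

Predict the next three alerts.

2035-10-23 07:00, 2035-10-24 00:00, 2035-10-24 17:00

Gaps: 17, 17, 17 hours — each event is 17 hours after the previous one.
2035-10-22 14:00 + 17 h = 2035-10-23 07:00.
2035-10-23 07:00 + 17 h = 2035-10-24 00:00.
2035-10-24 00:00 + 17 h = 2035-10-24 17:00.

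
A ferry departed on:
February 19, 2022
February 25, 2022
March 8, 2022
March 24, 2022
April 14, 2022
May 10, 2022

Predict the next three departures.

The spacing grows by 5 each time: 6, 11, 16, 21, 26 days.
Next gap: 31 days. May 10, 2022 + 31 days = June 10, 2022.
Next gap: 36 days. June 10, 2022 + 36 days = July 16, 2022.
Next gap: 41 days. July 16, 2022 + 41 days = August 26, 2022.

June 10, 2022; July 16, 2022; August 26, 2022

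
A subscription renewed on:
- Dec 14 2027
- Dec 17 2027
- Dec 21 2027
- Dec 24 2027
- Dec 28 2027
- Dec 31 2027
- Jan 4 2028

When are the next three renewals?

Gaps: 3, 4, 3, 4, 3, 4 days — not constant, but cyclic with period 2.
The events fall on every Tuesday and Friday.
Next Friday: Jan 7 2028.
The following Tuesday is Jan 11 2028.
The following Friday is Jan 14 2028.

Jan 7 2028, Jan 11 2028, Jan 14 2028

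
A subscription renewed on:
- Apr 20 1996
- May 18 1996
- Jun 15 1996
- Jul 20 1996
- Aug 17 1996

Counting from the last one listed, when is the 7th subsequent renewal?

Mar 15 1997

Gaps: 28, 28, 35, 28 days — a mix of 28 and 35. Every date is a Saturday.
Each is the 3rd Saturday of its month.
3rd Saturday of September 1996: Sep 21 1996.
October 1996 — 3rd Saturday is Oct 19 1996.
3rd Saturday of November 1996: Nov 16 1996.
3rd Saturday of December 1996: Dec 21 1996.
January 1997 — 3rd Saturday is Jan 18 1997.
3rd Saturday of February 1997: Feb 15 1997.
March 1997 — 3rd Saturday is Mar 15 1997.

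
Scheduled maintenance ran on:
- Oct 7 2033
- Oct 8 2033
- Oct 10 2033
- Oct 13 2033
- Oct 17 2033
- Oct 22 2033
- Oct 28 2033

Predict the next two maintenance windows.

The spacing grows by 1 each time: 1, 2, 3, 4, 5, 6 days.
Next gap: 7 days. Oct 28 2033 + 7 days = Nov 4 2033.
Next gap: 8 days. Nov 4 2033 + 8 days = Nov 12 2033.

Nov 4 2033, Nov 12 2033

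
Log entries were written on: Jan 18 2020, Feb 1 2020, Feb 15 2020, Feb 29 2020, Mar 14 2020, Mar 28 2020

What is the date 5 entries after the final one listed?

Every event comes 14 days after the last (14, 14, 14, 14, 14).
Mar 28 2020 + 14 days = Apr 11 2020.
Apr 11 2020 + 14 days = Apr 25 2020.
Apr 25 2020 + 14 days = May 9 2020.
May 9 2020 + 14 days = May 23 2020.
May 23 2020 + 14 days = Jun 6 2020.

Jun 6 2020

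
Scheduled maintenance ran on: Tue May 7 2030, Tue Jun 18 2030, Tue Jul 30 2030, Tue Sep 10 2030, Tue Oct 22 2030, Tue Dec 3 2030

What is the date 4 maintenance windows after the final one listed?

The spacing is 42, 42, 42, 42, 42 days — always 42 days.
Tue Dec 3 2030 + 42 days = Tue Jan 14 2031.
Tue Jan 14 2031 + 42 days = Tue Feb 25 2031.
Tue Feb 25 2031 + 42 days = Tue Apr 8 2031.
Tue Apr 8 2031 + 42 days = Tue May 20 2031.

Tue May 20 2031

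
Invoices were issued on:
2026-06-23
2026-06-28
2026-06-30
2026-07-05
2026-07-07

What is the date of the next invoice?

Every event lands on a Tuesday or Sunday (gaps cycle 5, 2, 5, 2).
So the schedule is: every Tuesday and Sunday.
Next Sunday: 2026-07-12.

2026-07-12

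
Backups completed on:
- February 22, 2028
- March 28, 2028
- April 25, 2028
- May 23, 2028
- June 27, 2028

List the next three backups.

All dates are Tuesdays, 35, 28, 28, 35 days apart.
Specifically, the 4th Tuesday of each month.
4th Tuesday of July 2028: July 25, 2028.
August 2028 — 4th Tuesday is August 22, 2028.
September 2028 — 4th Tuesday is September 26, 2028.

July 25, 2028; August 22, 2028; September 26, 2028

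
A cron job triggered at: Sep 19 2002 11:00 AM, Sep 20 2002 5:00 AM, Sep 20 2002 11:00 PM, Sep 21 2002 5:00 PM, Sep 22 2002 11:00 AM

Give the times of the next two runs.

Sep 23 2002 5:00 AM, Sep 23 2002 11:00 PM

The interval is a steady 18 hours (18, 18, 18, 18).
Sep 22 2002 11:00 AM + 18 h = Sep 23 2002 5:00 AM.
Sep 23 2002 5:00 AM + 18 h = Sep 23 2002 11:00 PM.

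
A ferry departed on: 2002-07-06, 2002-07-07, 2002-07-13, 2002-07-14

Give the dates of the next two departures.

Every event lands on a Saturday or Sunday (gaps cycle 1, 6, 1).
So the schedule is: every Saturday and Sunday.
The following Saturday is 2002-07-20.
The following Sunday is 2002-07-21.

2002-07-20, 2002-07-21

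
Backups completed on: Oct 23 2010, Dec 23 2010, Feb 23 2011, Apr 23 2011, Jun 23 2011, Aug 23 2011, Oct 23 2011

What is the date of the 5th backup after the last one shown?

Aug 23 2012

The day-of-month is always 23 (61, 62, 59, 61, 61, 61 days between events).
So this recurs on the 23rd of every 2 months.
Next: December 2011 → Dec 23 2011.
February 2012: Feb 23 2012.
April 2012: Apr 23 2012.
Next: June 2012 → Jun 23 2012.
Next: August 2012 → Aug 23 2012.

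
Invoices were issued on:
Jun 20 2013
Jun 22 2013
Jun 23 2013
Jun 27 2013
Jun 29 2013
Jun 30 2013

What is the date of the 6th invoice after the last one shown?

Every event lands on a Thursday or Saturday or Sunday (gaps cycle 2, 1, 4, 2, 1).
So the schedule is: every Thursday, Saturday and Sunday.
The following Thursday is Jul 4 2013.
Next Saturday: Jul 6 2013.
The following Sunday is Jul 7 2013.
Next Thursday: Jul 11 2013.
The following Saturday is Jul 13 2013.
Next Sunday: Jul 14 2013.

Jul 14 2013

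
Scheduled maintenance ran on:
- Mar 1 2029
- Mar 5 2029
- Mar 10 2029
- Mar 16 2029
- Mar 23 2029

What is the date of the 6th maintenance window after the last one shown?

Gaps: 4, 5, 6, 7 days — each gap is 1 larger than the previous one.
Next gap: 8 days. Mar 23 2029 + 8 days = Mar 31 2029.
Next gap: 9 days. Mar 31 2029 + 9 days = Apr 9 2029.
Next gap: 10 days. Apr 9 2029 + 10 days = Apr 19 2029.
Next gap: 11 days. Apr 19 2029 + 11 days = Apr 30 2029.
Next gap: 12 days. Apr 30 2029 + 12 days = May 12 2029.
Next gap: 13 days. May 12 2029 + 13 days = May 25 2029.

May 25 2029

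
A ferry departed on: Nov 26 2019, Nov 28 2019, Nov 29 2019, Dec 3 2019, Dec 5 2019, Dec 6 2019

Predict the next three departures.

Gaps: 2, 1, 4, 2, 1 days — not constant, but cyclic with period 3.
The events fall on every Tuesday, Thursday and Friday.
Next Tuesday: Dec 10 2019.
Next Thursday: Dec 12 2019.
Next Friday: Dec 13 2019.

Dec 10 2019, Dec 12 2019, Dec 13 2019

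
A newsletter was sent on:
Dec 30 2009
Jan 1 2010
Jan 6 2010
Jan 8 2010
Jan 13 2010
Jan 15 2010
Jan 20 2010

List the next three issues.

Every event lands on a Wednesday or Friday (gaps cycle 2, 5, 2, 5, 2, 5).
So the schedule is: every Wednesday and Friday.
The following Friday is Jan 22 2010.
Next Wednesday: Jan 27 2010.
The following Friday is Jan 29 2010.

Jan 22 2010, Jan 27 2010, Jan 29 2010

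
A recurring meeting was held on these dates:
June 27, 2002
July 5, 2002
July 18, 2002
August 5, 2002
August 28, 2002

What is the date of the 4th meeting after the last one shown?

Intervals are 8, 13, 18, 23 days — an arithmetic progression with common difference 5.
Next gap: 28 days. August 28, 2002 + 28 days = September 25, 2002.
Next gap: 33 days. September 25, 2002 + 33 days = October 28, 2002.
Next gap: 38 days. October 28, 2002 + 38 days = December 5, 2002.
Next gap: 43 days. December 5, 2002 + 43 days = January 17, 2003.

January 17, 2003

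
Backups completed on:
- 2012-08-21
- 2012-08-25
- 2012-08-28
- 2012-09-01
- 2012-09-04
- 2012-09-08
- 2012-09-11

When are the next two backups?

Gaps: 4, 3, 4, 3, 4, 3 days — not constant, but cyclic with period 2.
The events fall on every Tuesday and Saturday.
Next Saturday: 2012-09-15.
Next Tuesday: 2012-09-18.

2012-09-15, 2012-09-18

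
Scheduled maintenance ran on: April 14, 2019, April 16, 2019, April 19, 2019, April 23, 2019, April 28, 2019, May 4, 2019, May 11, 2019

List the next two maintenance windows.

Intervals are 2, 3, 4, 5, 6, 7 days — an arithmetic progression with common difference 1.
Next gap: 8 days. May 11, 2019 + 8 days = May 19, 2019.
Next gap: 9 days. May 19, 2019 + 9 days = May 28, 2019.

May 19, 2019; May 28, 2019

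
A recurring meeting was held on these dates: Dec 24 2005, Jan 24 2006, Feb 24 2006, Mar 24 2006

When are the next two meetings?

Apr 24 2006, May 24 2006

The day-of-month is always 24 (31, 31, 28 days between events).
So this recurs on the 24th of each month.
Next: April 2006 → Apr 24 2006.
May 2006: May 24 2006.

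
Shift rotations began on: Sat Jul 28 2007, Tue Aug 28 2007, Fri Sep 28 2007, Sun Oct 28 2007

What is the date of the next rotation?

The day-of-month is always 28 (31, 31, 30 days between events).
So this recurs on the 28th of each month.
November 2007: Wed Nov 28 2007.

Wed Nov 28 2007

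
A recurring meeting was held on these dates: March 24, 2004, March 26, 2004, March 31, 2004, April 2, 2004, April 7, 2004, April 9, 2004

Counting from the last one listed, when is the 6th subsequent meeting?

April 30, 2004

The gap pattern 2, 5, 2, 5, 2 repeats every 2 events.
These are the Wednesdays and Fridays of each week.
The following Wednesday is April 14, 2004.
Next Friday: April 16, 2004.
The following Wednesday is April 21, 2004.
The following Friday is April 23, 2004.
Next Wednesday: April 28, 2004.
The following Friday is April 30, 2004.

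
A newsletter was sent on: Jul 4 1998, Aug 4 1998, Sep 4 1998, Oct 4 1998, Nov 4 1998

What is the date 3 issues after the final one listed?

Gaps: 31, 31, 30, 31 days — not constant. Every event is on the 4th of the month.
Pattern: the 4th of each month.
December 1998: Dec 4 1998.
Next: January 1999 → Jan 4 1999.
Next: February 1999 → Feb 4 1999.

Feb 4 1999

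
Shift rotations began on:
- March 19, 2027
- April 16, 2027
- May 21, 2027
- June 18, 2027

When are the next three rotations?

July 16, 2027; August 20, 2027; September 17, 2027

All dates are Fridays, 28, 35, 28 days apart.
Specifically, the 3rd Friday of each month.
July 2027 — 3rd Friday is July 16, 2027.
August 2027 — 3rd Friday is August 20, 2027.
3rd Friday of September 2027: September 17, 2027.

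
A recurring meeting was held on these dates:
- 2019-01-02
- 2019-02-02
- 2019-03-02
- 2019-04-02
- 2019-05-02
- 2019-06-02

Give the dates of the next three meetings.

Each date is the 2nd; the gaps (31, 28, 31, 30, 31) track the month lengths.
The rule is the 2nd of each month.
July 2019: 2019-07-02.
August 2019: 2019-08-02.
September 2019: 2019-09-02.

2019-07-02, 2019-08-02, 2019-09-02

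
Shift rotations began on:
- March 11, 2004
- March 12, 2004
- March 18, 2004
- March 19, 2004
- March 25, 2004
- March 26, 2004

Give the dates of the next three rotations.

April 1, 2004; April 2, 2004; April 8, 2004

Every event lands on a Thursday or Friday (gaps cycle 1, 6, 1, 6, 1).
So the schedule is: every Thursday and Friday.
Next Thursday: April 1, 2004.
Next Friday: April 2, 2004.
The following Thursday is April 8, 2004.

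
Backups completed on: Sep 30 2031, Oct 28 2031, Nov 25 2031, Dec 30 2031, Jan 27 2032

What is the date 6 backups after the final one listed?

Every date is a Tuesday; gaps 28, 28, 35, 28 days.
Each is the last Tuesday of its month (at least one falls on the 29th or later, ruling out '4th Tuesday').
February 2032 ends with Tuesday Feb 24 2032.
March 2032 ends with Tuesday Mar 30 2032.
Last Tuesday of April 2032: Apr 27 2032.
May 2032 ends with Tuesday May 25 2032.
June 2032 ends with Tuesday Jun 29 2032.
July 2032 ends with Tuesday Jul 27 2032.

Jul 27 2032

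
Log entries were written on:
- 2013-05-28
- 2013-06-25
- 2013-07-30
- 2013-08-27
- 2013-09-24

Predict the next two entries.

2013-10-29, 2013-11-26

Every date is a Tuesday; gaps 28, 35, 28, 28 days.
Each is the last Tuesday of its month (at least one falls on the 29th or later, ruling out '4th Tuesday').
October 2013 ends with Tuesday 2013-10-29.
November 2013 ends with Tuesday 2013-11-26.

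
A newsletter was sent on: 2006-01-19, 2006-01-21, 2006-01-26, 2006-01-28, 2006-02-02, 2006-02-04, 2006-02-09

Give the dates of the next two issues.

The gap pattern 2, 5, 2, 5, 2, 5 repeats every 2 events.
These are the Thursdays and Saturdays of each week.
The following Saturday is 2006-02-11.
The following Thursday is 2006-02-16.

2006-02-11, 2006-02-16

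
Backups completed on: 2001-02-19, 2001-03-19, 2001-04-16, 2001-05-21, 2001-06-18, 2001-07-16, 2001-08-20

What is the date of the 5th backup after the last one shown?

2002-01-21

All dates are Mondays, 28, 28, 35, 28, 28, 35 days apart.
Specifically, the 3rd Monday of each month.
September 2001 — 3rd Monday is 2001-09-17.
October 2001 — 3rd Monday is 2001-10-15.
November 2001 — 3rd Monday is 2001-11-19.
3rd Monday of December 2001: 2001-12-17.
January 2002 — 3rd Monday is 2002-01-21.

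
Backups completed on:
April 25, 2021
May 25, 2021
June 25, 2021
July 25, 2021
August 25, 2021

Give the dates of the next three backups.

September 25, 2021; October 25, 2021; November 25, 2021

Gaps: 30, 31, 30, 31 days — not constant. Every event is on the 25th of the month.
Pattern: the 25th of each month.
Next: September 2021 → September 25, 2021.
October 2021: October 25, 2021.
November 2021: November 25, 2021.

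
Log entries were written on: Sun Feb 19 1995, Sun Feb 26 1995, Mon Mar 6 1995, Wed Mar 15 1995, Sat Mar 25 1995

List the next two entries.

The spacing grows by 1 each time: 7, 8, 9, 10 days.
Next gap: 11 days. Sat Mar 25 1995 + 11 days = Wed Apr 5 1995.
Next gap: 12 days. Wed Apr 5 1995 + 12 days = Mon Apr 17 1995.

Wed Apr 5 1995, Mon Apr 17 1995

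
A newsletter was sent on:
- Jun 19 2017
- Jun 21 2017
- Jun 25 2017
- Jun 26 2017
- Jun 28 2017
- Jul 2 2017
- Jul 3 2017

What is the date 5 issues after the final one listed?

Gaps: 2, 4, 1, 2, 4, 1 days — not constant, but cyclic with period 3.
The events fall on every Monday, Wednesday and Sunday.
The following Wednesday is Jul 5 2017.
Next Sunday: Jul 9 2017.
Next Monday: Jul 10 2017.
The following Wednesday is Jul 12 2017.
Next Sunday: Jul 16 2017.

Jul 16 2017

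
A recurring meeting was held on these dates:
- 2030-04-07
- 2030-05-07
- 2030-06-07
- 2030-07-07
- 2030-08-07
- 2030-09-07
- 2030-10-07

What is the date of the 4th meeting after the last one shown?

2031-02-07

Gaps: 30, 31, 30, 31, 31, 30 days — not constant. Every event is on the 7th of the month.
Pattern: the 7th of each month.
November 2030: 2030-11-07.
December 2030: 2030-12-07.
January 2031: 2031-01-07.
Next: February 2031 → 2031-02-07.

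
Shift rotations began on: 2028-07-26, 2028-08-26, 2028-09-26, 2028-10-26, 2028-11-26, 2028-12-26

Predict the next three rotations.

2029-01-26, 2029-02-26, 2029-03-26

Gaps: 31, 31, 30, 31, 30 days — not constant. Every event is on the 26th of the month.
Pattern: the 26th of each month.
Next: January 2029 → 2029-01-26.
February 2029: 2029-02-26.
March 2029: 2029-03-26.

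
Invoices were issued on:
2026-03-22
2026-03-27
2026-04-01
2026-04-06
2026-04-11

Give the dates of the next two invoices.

Gaps between consecutive events: 5, 5, 5, 5 days — a constant 5-day interval.
2026-04-11 + 5 days = 2026-04-16.
2026-04-16 + 5 days = 2026-04-21.

2026-04-16, 2026-04-21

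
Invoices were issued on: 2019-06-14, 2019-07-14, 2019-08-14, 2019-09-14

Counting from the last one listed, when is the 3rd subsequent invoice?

2019-12-14

Each date is the 14th; the gaps (30, 31, 31) track the month lengths.
The rule is the 14th of each month.
October 2019: 2019-10-14.
Next: November 2019 → 2019-11-14.
Next: December 2019 → 2019-12-14.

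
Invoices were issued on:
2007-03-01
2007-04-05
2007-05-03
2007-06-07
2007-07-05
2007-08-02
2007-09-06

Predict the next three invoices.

All dates are Thursdays, 35, 28, 35, 28, 28, 35 days apart.
Specifically, the 1st Thursday of each month.
October 2007 — 1st Thursday is 2007-10-04.
1st Thursday of November 2007: 2007-11-01.
December 2007 — 1st Thursday is 2007-12-06.

2007-10-04, 2007-11-01, 2007-12-06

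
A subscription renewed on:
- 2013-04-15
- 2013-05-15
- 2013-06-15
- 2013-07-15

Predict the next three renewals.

Each date is the 15th; the gaps (30, 31, 30) track the month lengths.
The rule is the 15th of each month.
August 2013: 2013-08-15.
Next: September 2013 → 2013-09-15.
Next: October 2013 → 2013-10-15.

2013-08-15, 2013-09-15, 2013-10-15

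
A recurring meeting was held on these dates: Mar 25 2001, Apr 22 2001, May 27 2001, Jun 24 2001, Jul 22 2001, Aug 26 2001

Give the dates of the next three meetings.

Gaps: 28, 35, 28, 28, 35 days — a mix of 28 and 35. Every date is a Sunday.
Each is the 4th Sunday of its month.
September 2001 — 4th Sunday is Sep 23 2001.
4th Sunday of October 2001: Oct 28 2001.
4th Sunday of November 2001: Nov 25 2001.

Sep 23 2001, Oct 28 2001, Nov 25 2001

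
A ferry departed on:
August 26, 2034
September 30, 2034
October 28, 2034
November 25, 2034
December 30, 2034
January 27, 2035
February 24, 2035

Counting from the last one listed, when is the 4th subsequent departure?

Every date is a Saturday; gaps 35, 28, 28, 35, 28, 28 days.
Each is the last Saturday of its month (at least one falls on the 29th or later, ruling out '4th Saturday').
Last Saturday of March 2035: March 31, 2035.
Last Saturday of April 2035: April 28, 2035.
Last Saturday of May 2035: May 26, 2035.
Last Saturday of June 2035: June 30, 2035.

June 30, 2035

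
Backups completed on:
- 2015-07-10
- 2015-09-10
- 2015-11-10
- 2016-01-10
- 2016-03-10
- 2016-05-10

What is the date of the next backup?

2016-07-10

Gaps: 62, 61, 61, 60, 61 days — not constant. Every event is on the 10th of the month.
Pattern: the 10th of every 2 months.
Next: July 2016 → 2016-07-10.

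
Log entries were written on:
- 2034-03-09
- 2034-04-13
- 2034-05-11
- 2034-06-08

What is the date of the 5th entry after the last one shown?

2034-11-09

These are Thursdays at 28- or 35-day spacing (35, 28, 28).
The pattern: 2nd Thursday of the month.
2nd Thursday of July 2034: 2034-07-13.
August 2034 — 2nd Thursday is 2034-08-10.
September 2034 — 2nd Thursday is 2034-09-14.
October 2034 — 2nd Thursday is 2034-10-12.
November 2034 — 2nd Thursday is 2034-11-09.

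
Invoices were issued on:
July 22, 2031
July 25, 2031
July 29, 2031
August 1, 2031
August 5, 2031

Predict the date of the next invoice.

August 8, 2031

Every event lands on a Tuesday or Friday (gaps cycle 3, 4, 3, 4).
So the schedule is: every Tuesday and Friday.
Next Friday: August 8, 2031.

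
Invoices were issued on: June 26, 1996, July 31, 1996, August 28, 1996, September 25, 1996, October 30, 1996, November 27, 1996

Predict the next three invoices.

These are Wednesdays with 35, 28, 28, 35, 28-day gaps.
Each is the final Wednesday of its month — July 31, 1996 is past the 28th, so '4th Wednesday' doesn't fit.
December 1996 ends with Wednesday December 25, 1996.
Last Wednesday of January 1997: January 29, 1997.
Last Wednesday of February 1997: February 26, 1997.

December 25, 1996; January 29, 1997; February 26, 1997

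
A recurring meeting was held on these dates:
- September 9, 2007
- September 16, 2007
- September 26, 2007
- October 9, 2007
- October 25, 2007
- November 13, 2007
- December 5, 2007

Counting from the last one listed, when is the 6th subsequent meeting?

Intervals are 7, 10, 13, 16, 19, 22 days — an arithmetic progression with common difference 3.
Next gap: 25 days. December 5, 2007 + 25 days = December 30, 2007.
Next gap: 28 days. December 30, 2007 + 28 days = January 27, 2008.
Next gap: 31 days. January 27, 2008 + 31 days = February 27, 2008.
Next gap: 34 days. February 27, 2008 + 34 days = April 1, 2008.
Next gap: 37 days. April 1, 2008 + 37 days = May 8, 2008.
Next gap: 40 days. May 8, 2008 + 40 days = June 17, 2008.

June 17, 2008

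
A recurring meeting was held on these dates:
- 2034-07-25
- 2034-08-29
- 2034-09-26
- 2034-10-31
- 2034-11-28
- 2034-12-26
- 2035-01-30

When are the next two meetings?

2035-02-27, 2035-03-27

All Tuesdays; the gaps (35, 28, 35, 28, 28, 35) vary with month length.
This is the last Tuesday of each month.
Last Tuesday of February 2035: 2035-02-27.
March 2035 ends with Tuesday 2035-03-27.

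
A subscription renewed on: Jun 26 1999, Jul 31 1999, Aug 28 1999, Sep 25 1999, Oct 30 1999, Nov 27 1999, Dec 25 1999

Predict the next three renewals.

Jan 29 2000, Feb 26 2000, Mar 25 2000

These are Saturdays with 35, 28, 28, 35, 28, 28-day gaps.
Each is the final Saturday of its month — Jul 31 1999 is past the 28th, so '4th Saturday' doesn't fit.
January 2000 ends with Saturday Jan 29 2000.
Last Saturday of February 2000: Feb 26 2000.
Last Saturday of March 2000: Mar 25 2000.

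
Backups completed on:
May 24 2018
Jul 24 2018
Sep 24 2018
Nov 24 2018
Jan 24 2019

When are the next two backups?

Mar 24 2019, May 24 2019

Gaps: 61, 62, 61, 61 days — not constant. Every event is on the 24th of the month.
Pattern: the 24th of every 2 months.
Next: March 2019 → Mar 24 2019.
May 2019: May 24 2019.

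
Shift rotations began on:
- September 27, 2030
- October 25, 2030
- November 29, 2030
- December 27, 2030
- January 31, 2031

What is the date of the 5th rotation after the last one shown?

June 27, 2031

All Fridays; the gaps (28, 35, 28, 35) vary with month length.
This is the last Friday of each month.
Last Friday of February 2031: February 28, 2031.
Last Friday of March 2031: March 28, 2031.
Last Friday of April 2031: April 25, 2031.
Last Friday of May 2031: May 30, 2031.
June 2031 ends with Friday June 27, 2031.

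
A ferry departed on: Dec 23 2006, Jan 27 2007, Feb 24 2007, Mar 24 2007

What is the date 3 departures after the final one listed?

Jun 23 2007

These are Saturdays at 28- or 35-day spacing (35, 28, 28).
The pattern: 4th Saturday of the month.
4th Saturday of April 2007: Apr 28 2007.
May 2007 — 4th Saturday is May 26 2007.
4th Saturday of June 2007: Jun 23 2007.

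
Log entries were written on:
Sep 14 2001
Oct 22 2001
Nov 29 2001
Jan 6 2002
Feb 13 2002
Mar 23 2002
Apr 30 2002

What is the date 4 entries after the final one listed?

Every event comes 38 days after the last (38, 38, 38, 38, 38, 38).
Apr 30 2002 + 38 days = Jun 7 2002.
Jun 7 2002 + 38 days = Jul 15 2002.
Jul 15 2002 + 38 days = Aug 22 2002.
Aug 22 2002 + 38 days = Sep 29 2002.

Sep 29 2002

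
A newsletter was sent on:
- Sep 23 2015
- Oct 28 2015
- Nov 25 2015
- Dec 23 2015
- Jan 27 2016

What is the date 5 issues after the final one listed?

All dates are Wednesdays, 35, 28, 28, 35 days apart.
Specifically, the 4th Wednesday of each month.
4th Wednesday of February 2016: Feb 24 2016.
4th Wednesday of March 2016: Mar 23 2016.
4th Wednesday of April 2016: Apr 27 2016.
4th Wednesday of May 2016: May 25 2016.
4th Wednesday of June 2016: Jun 22 2016.

Jun 22 2016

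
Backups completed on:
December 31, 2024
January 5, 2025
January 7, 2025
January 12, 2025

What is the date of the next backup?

January 14, 2025

Every event lands on a Tuesday or Sunday (gaps cycle 5, 2, 5).
So the schedule is: every Tuesday and Sunday.
The following Tuesday is January 14, 2025.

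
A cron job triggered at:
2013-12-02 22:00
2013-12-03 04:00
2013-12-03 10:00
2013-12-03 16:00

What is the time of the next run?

Spacing: 6, 6, 6 h — constant 6 h.
2013-12-03 16:00 + 6 h = 2013-12-03 22:00.

2013-12-03 22:00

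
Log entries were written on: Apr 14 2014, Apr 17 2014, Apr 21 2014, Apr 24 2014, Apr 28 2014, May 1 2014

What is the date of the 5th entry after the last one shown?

The gap pattern 3, 4, 3, 4, 3 repeats every 2 events.
These are the Mondays and Thursdays of each week.
The following Monday is May 5 2014.
Next Thursday: May 8 2014.
The following Monday is May 12 2014.
The following Thursday is May 15 2014.
The following Monday is May 19 2014.

May 19 2014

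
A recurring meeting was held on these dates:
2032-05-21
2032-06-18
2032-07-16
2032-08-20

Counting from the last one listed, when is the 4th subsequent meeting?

These are Fridays at 28- or 35-day spacing (28, 28, 35).
The pattern: 3rd Friday of the month.
3rd Friday of September 2032: 2032-09-17.
October 2032 — 3rd Friday is 2032-10-15.
3rd Friday of November 2032: 2032-11-19.
December 2032 — 3rd Friday is 2032-12-17.

2032-12-17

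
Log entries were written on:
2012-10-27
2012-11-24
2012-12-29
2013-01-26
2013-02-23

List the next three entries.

2013-03-30, 2013-04-27, 2013-05-25

Every date is a Saturday; gaps 28, 35, 28, 28 days.
Each is the last Saturday of its month (at least one falls on the 29th or later, ruling out '4th Saturday').
Last Saturday of March 2013: 2013-03-30.
April 2013 ends with Saturday 2013-04-27.
Last Saturday of May 2013: 2013-05-25.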